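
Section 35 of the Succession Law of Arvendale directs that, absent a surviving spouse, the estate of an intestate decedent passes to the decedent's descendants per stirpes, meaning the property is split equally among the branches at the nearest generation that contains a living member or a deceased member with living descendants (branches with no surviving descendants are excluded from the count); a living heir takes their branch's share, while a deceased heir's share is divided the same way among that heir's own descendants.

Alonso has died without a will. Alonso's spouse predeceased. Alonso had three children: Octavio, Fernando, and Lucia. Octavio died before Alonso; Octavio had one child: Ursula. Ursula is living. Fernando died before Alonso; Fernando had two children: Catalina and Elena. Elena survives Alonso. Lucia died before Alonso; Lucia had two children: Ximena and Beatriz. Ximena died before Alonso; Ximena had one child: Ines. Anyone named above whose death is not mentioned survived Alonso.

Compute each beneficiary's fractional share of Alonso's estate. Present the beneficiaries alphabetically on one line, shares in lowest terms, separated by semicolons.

There is no surviving spouse, so the entire estate passes to Alonso's descendants per stirpes.
The estate is divided into 3 equal shares of 1/3 among Octavio, Fernando, Lucia.
Octavio predeceased; the 1/3 allotted to Octavio's branch passes to Octavio's issue by representation.
Ursula is the sole taker at this level and receives the full 1/3.
Fernando predeceased; the 1/3 allotted to Fernando's branch passes to Fernando's issue by representation.
The 1/3 is divided into 2 equal shares of 1/6 among Catalina, Elena.
Catalina is living and takes 1/6.
Elena is living and takes 1/6.
Lucia predeceased; the 1/3 allotted to Lucia's branch passes to Lucia's issue by representation.
The 1/3 is divided into 2 equal shares of 1/6 among Ximena, Beatriz.
Ximena predeceased; the 1/6 allotted to Ximena's branch passes to Ximena's issue by representation.
Ines is the sole taker at this level and receives the full 1/6.
Beatriz is living and takes 1/6.

Beatriz 1/6; Catalina 1/6; Elena 1/6; Ines 1/6; Ursula 1/3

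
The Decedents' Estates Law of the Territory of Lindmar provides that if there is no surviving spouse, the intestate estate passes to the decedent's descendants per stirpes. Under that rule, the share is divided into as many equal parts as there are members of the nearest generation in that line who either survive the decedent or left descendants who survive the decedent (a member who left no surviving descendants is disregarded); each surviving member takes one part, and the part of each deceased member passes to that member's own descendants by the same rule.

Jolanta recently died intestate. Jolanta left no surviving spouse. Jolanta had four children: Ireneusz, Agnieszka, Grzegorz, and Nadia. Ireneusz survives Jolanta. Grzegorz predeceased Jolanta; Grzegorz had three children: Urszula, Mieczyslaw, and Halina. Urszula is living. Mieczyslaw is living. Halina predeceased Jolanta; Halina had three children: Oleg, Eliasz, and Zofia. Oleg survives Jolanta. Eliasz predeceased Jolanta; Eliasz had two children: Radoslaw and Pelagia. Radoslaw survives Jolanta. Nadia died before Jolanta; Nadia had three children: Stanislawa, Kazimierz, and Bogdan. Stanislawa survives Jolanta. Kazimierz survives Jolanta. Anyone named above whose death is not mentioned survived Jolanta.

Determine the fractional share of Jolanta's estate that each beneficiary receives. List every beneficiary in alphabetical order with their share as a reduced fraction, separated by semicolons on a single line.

Agnieszka 1/4; Bogdan 1/12; Ireneusz 1/4; Kazimierz 1/12; Mieczyslaw 1/12; Oleg 1/36; Pelagia 1/72; Radoslaw 1/72; Stanislawa 1/12; Urszula 1/12; Zofia 1/36

There is no surviving spouse, so the entire estate passes to Jolanta's descendants per stirpes.
The estate is divided into 4 equal shares of 1/4 among Ireneusz, Agnieszka, Grzegorz, Nadia.
Ireneusz is living and takes 1/4.
Agnieszka is living and takes 1/4.
Grzegorz predeceased; the 1/4 allotted to Grzegorz's branch passes to Grzegorz's issue by representation.
The 1/4 is divided into 3 equal shares of 1/12 among Urszula, Mieczyslaw, Halina.
Urszula is living and takes 1/12.
Mieczyslaw is living and takes 1/12.
Halina predeceased; the 1/12 allotted to Halina's branch passes to Halina's issue by representation.
The 1/12 is divided into 3 equal shares of 1/36 among Oleg, Eliasz, Zofia.
Oleg is living and takes 1/36.
Eliasz predeceased; the 1/36 allotted to Eliasz's branch passes to Eliasz's issue by representation.
The 1/36 is divided into 2 equal shares of 1/72 among Radoslaw, Pelagia.
Radoslaw is living and takes 1/72.
Pelagia is living and takes 1/72.
Zofia is living and takes 1/36.
Nadia predeceased; the 1/4 allotted to Nadia's branch passes to Nadia's issue by representation.
The 1/4 is divided into 3 equal shares of 1/12 among Stanislawa, Kazimierz, Bogdan.
Stanislawa is living and takes 1/12.
Kazimierz is living and takes 1/12.
Bogdan is living and takes 1/12.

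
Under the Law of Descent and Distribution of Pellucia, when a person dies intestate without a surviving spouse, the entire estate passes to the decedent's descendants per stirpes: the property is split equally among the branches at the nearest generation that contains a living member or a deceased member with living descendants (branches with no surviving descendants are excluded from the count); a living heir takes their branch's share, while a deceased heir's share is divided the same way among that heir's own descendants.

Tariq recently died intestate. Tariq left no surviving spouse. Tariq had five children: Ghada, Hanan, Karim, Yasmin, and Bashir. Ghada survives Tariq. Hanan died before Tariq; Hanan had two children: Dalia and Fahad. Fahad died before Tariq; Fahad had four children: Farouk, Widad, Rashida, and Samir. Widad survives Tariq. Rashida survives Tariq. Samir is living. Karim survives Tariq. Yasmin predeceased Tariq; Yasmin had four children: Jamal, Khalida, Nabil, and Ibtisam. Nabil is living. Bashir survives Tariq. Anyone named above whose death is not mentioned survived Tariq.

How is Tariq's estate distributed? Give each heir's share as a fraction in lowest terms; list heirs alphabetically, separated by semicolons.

There is no surviving spouse, so the entire estate passes to Tariq's descendants per stirpes.
The estate is divided into 5 equal shares of 1/5 among Ghada, Hanan, Karim, Yasmin, Bashir.
Ghada is living and takes 1/5.
Hanan predeceased; the 1/5 allotted to Hanan's branch passes to Hanan's issue by representation.
The 1/5 is divided into 2 equal shares of 1/10 among Dalia, Fahad.
Dalia is living and takes 1/10.
Fahad predeceased; the 1/10 allotted to Fahad's branch passes to Fahad's issue by representation.
The 1/10 is divided into 4 equal shares of 1/40 among Farouk, Widad, Rashida, Samir.
Farouk is living and takes 1/40.
Widad is living and takes 1/40.
Rashida is living and takes 1/40.
Samir is living and takes 1/40.
Karim is living and takes 1/5.
Yasmin predeceased; the 1/5 allotted to Yasmin's branch passes to Yasmin's issue by representation.
The 1/5 is divided into 4 equal shares of 1/20 among Jamal, Khalida, Nabil, Ibtisam.
Jamal is living and takes 1/20.
Khalida is living and takes 1/20.
Nabil is living and takes 1/20.
Ibtisam is living and takes 1/20.
Bashir is living and takes 1/5.

Bashir 1/5; Dalia 1/10; Farouk 1/40; Ghada 1/5; Ibtisam 1/20; Jamal 1/20; Karim 1/5; Khalida 1/20; Nabil 1/20; Rashida 1/40; Samir 1/40; Widad 1/40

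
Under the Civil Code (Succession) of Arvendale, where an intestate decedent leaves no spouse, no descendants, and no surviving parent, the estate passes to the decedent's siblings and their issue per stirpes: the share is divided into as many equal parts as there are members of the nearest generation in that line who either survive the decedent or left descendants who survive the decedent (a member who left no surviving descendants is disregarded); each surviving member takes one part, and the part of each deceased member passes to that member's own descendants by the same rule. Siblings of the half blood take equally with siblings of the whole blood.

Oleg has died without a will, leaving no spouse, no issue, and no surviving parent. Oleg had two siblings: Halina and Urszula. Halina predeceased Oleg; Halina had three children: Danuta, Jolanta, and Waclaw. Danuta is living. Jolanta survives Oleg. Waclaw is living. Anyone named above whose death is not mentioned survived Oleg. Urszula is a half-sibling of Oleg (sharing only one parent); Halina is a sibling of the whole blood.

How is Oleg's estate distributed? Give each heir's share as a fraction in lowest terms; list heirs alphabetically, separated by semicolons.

Danuta 1/6; Jolanta 1/6; Urszula 1/2; Waclaw 1/6

No spouse, descendants, or parent survives, so the estate passes to Oleg's siblings per stirpes.
Half-blood and whole-blood siblings take equally under the stated rule.
The estate is divided into 2 equal shares of 1/2 among Halina, Urszula.
Halina predeceased; the 1/2 allotted to Halina's branch passes to Halina's issue by representation.
The 1/2 is divided into 3 equal shares of 1/6 among Danuta, Jolanta, Waclaw.
Danuta is living and takes 1/6.
Jolanta is living and takes 1/6.
Waclaw is living and takes 1/6.
Urszula is living and takes 1/2.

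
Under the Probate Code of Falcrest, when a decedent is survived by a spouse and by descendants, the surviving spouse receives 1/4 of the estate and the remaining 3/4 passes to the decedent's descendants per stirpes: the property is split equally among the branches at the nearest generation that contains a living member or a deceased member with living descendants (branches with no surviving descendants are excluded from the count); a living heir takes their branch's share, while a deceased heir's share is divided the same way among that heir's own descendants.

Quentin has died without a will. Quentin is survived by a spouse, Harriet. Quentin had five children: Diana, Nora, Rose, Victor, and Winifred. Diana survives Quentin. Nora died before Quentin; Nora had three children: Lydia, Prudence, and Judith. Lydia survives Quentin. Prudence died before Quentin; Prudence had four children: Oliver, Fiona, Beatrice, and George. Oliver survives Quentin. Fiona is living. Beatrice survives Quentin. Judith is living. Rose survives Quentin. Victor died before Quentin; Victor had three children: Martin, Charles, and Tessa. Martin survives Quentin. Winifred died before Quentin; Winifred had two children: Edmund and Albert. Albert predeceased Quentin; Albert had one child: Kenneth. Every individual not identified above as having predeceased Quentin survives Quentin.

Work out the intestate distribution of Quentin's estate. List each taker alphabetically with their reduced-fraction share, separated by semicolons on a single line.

Beatrice 1/80; Charles 1/20; Diana 3/20; Edmund 3/40; Fiona 1/80; George 1/80; Harriet 1/4; Judith 1/20; Kenneth 3/40; Lydia 1/20; Martin 1/20; Oliver 1/80; Rose 3/20; Tessa 1/20

Harriet, as surviving spouse, takes 1/4.
The remaining 3/4 passes to Quentin's descendants per stirpes.
The 3/4 is divided into 5 equal shares of 3/20 among Diana, Nora, Rose, Victor, Winifred.
Diana is living and takes 3/20.
Nora predeceased; the 3/20 allotted to Nora's branch passes to Nora's issue by representation.
The 3/20 is divided into 3 equal shares of 1/20 among Lydia, Prudence, Judith.
Lydia is living and takes 1/20.
Prudence predeceased; the 1/20 allotted to Prudence's branch passes to Prudence's issue by representation.
The 1/20 is divided into 4 equal shares of 1/80 among Oliver, Fiona, Beatrice, George.
Oliver is living and takes 1/80.
Fiona is living and takes 1/80.
Beatrice is living and takes 1/80.
George is living and takes 1/80.
Judith is living and takes 1/20.
Rose is living and takes 3/20.
Victor predeceased; the 3/20 allotted to Victor's branch passes to Victor's issue by representation.
The 3/20 is divided into 3 equal shares of 1/20 among Martin, Charles, Tessa.
Martin is living and takes 1/20.
Charles is living and takes 1/20.
Tessa is living and takes 1/20.
Winifred predeceased; the 3/20 allotted to Winifred's branch passes to Winifred's issue by representation.
The 3/20 is divided into 2 equal shares of 3/40 among Edmund, Albert.
Edmund is living and takes 3/40.
Albert predeceased; the 3/40 allotted to Albert's branch passes to Albert's issue by representation.
Kenneth is the sole taker at this level and receives the full 3/40.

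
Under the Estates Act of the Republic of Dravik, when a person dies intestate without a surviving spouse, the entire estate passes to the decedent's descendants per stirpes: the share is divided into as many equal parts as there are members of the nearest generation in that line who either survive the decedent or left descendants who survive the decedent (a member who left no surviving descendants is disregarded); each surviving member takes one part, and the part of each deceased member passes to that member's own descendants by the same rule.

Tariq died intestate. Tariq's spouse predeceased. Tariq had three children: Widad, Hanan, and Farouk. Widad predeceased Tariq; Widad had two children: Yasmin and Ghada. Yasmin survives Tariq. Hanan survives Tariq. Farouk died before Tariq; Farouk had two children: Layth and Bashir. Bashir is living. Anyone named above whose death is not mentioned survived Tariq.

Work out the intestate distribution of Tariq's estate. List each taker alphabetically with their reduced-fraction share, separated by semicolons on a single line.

Bashir 1/6; Ghada 1/6; Hanan 1/3; Layth 1/6; Yasmin 1/6

There is no surviving spouse, so the entire estate passes to Tariq's descendants per stirpes.
The estate is divided into 3 equal shares of 1/3 among Widad, Hanan, Farouk.
Widad predeceased; the 1/3 allotted to Widad's branch passes to Widad's issue by representation.
The 1/3 is divided into 2 equal shares of 1/6 among Yasmin, Ghada.
Yasmin is living and takes 1/6.
Ghada is living and takes 1/6.
Hanan is living and takes 1/3.
Farouk predeceased; the 1/3 allotted to Farouk's branch passes to Farouk's issue by representation.
The 1/3 is divided into 2 equal shares of 1/6 among Layth, Bashir.
Layth is living and takes 1/6.
Bashir is living and takes 1/6.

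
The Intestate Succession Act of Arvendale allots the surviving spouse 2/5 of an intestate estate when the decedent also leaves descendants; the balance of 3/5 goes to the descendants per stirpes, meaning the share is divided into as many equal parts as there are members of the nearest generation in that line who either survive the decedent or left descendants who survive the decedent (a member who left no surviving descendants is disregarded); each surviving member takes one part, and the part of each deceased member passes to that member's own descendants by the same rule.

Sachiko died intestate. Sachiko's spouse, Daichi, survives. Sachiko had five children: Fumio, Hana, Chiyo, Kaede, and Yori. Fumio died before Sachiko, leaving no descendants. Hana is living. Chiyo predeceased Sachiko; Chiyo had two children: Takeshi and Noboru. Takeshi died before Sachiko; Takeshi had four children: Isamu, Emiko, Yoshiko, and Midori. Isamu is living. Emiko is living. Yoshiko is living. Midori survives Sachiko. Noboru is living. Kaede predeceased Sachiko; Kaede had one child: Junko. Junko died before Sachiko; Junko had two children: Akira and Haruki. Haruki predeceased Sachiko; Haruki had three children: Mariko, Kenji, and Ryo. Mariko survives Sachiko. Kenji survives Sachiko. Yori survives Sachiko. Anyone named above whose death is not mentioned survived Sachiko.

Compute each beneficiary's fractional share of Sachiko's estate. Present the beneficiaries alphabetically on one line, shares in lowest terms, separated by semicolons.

Daichi, as surviving spouse, takes 2/5.
The remaining 3/5 passes to Sachiko's descendants per stirpes.
Fumio left no surviving issue, so that branch lapses and is disregarded.
The 3/5 is divided into 4 equal shares of 3/20 among Hana, Chiyo, Kaede, Yori.
Hana is living and takes 3/20.
Chiyo predeceased; the 3/20 allotted to Chiyo's branch passes to Chiyo's issue by representation.
The 3/20 is divided into 2 equal shares of 3/40 among Takeshi, Noboru.
Takeshi predeceased; the 3/40 allotted to Takeshi's branch passes to Takeshi's issue by representation.
The 3/40 is divided into 4 equal shares of 3/160 among Isamu, Emiko, Yoshiko, Midori.
Isamu is living and takes 3/160.
Emiko is living and takes 3/160.
Yoshiko is living and takes 3/160.
Midori is living and takes 3/160.
Noboru is living and takes 3/40.
Kaede predeceased; the 3/20 allotted to Kaede's branch passes to Kaede's issue by representation.
Junko's line is the sole branch at this level, so the full 3/20 passes to Junko's issue by representation.
The 3/20 is divided into 2 equal shares of 3/40 among Akira, Haruki.
Akira is living and takes 3/40.
Haruki predeceased; the 3/40 allotted to Haruki's branch passes to Haruki's issue by representation.
The 3/40 is divided into 3 equal shares of 1/40 among Mariko, Kenji, Ryo.
Mariko is living and takes 1/40.
Kenji is living and takes 1/40.
Ryo is living and takes 1/40.
Yori is living and takes 3/20.

Akira 3/40; Daichi 2/5; Emiko 3/160; Hana 3/20; Isamu 3/160; Kenji 1/40; Mariko 1/40; Midori 3/160; Noboru 3/40; Ryo 1/40; Yori 3/20; Yoshiko 3/160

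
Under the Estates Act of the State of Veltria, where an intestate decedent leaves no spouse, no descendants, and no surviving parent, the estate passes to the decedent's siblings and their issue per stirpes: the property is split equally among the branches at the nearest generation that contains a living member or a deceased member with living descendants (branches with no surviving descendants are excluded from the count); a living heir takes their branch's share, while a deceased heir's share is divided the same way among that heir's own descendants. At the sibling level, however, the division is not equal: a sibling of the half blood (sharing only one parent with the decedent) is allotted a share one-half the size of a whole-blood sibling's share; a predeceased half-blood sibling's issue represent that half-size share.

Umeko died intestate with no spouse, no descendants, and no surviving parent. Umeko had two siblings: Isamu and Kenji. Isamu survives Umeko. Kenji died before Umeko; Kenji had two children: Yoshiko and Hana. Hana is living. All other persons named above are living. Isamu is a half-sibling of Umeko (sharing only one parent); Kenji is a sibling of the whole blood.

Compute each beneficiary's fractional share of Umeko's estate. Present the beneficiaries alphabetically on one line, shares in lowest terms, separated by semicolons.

Hana 1/3; Isamu 1/3; Yoshiko 1/3

No spouse, descendants, or parent survives, so the estate passes to Umeko's siblings per stirpes.
Half-blood siblings count for one-half the weight of whole-blood siblings at the initial division.
Dividing 1 in proportion to weights (total weight 3/2): Isamu (weight 1/2) → 1/3; Kenji (weight 1) → 2/3.
Isamu is living and takes 1/3.
Kenji predeceased; the 2/3 allotted to Kenji's branch passes to Kenji's issue by representation.
The 2/3 is divided into 2 equal shares of 1/3 among Yoshiko, Hana.
Yoshiko is living and takes 1/3.
Hana is living and takes 1/3.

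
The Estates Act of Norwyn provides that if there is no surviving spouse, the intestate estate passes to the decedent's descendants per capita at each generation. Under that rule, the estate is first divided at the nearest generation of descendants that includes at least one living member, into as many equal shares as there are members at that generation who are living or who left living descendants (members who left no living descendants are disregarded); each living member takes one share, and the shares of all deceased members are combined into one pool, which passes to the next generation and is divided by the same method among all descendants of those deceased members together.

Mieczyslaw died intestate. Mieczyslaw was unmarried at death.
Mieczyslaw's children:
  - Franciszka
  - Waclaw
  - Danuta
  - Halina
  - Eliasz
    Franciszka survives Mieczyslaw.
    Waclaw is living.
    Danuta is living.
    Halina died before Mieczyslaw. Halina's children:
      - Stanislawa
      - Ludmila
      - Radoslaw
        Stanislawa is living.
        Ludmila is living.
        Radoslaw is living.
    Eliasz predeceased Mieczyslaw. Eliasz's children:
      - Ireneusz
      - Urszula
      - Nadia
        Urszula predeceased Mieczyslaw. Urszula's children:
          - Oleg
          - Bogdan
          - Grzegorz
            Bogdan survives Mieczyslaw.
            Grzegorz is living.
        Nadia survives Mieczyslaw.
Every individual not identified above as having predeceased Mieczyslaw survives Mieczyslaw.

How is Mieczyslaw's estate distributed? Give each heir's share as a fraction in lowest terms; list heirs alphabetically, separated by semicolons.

There is no surviving spouse, so the entire estate passes to Mieczyslaw's descendants per capita at each generation.
At generation 1 (Franciszka, Waclaw, Danuta, Halina, Eliasz) there are 5 shares of (1)/5 = 1/5 each.
Living: Franciszka, Waclaw, and Danuta — each takes 1/5.
Deceased: Halina and Eliasz. Their combined 2/5 is pooled and carried to generation 2.
At generation 2 (Stanislawa, Ludmila, Radoslaw, Ireneusz, Urszula, Nadia) there are 6 shares of (2/5)/6 = 1/15 each.
Living: Stanislawa, Ludmila, Radoslaw, Ireneusz, and Nadia — each takes 1/15.
Deceased: Urszula. That 1/15 share is carried to generation 3.
At generation 3 (Oleg, Bogdan, Grzegorz) there are 3 shares of (1/15)/3 = 1/45 each.
Living: Oleg, Bogdan, and Grzegorz — each takes 1/45.

Bogdan 1/45; Danuta 1/5; Franciszka 1/5; Grzegorz 1/45; Ireneusz 1/15; Ludmila 1/15; Nadia 1/15; Oleg 1/45; Radoslaw 1/15; Stanislawa 1/15; Waclaw 1/5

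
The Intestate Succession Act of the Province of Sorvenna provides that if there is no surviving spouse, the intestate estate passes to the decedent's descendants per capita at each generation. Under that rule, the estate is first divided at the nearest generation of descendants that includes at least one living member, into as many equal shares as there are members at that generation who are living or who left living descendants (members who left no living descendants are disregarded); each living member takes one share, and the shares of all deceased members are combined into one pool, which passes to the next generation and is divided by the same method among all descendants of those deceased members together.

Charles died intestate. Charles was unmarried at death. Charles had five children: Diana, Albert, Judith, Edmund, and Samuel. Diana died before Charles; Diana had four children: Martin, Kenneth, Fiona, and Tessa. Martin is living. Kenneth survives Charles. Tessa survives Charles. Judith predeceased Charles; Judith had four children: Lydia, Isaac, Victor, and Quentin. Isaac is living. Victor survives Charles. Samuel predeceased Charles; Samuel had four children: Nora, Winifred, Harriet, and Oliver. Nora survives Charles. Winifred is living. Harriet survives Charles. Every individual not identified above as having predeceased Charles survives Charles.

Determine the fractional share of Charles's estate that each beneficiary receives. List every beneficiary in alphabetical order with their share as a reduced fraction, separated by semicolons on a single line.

Albert 1/5; Edmund 1/5; Fiona 1/20; Harriet 1/20; Isaac 1/20; Kenneth 1/20; Lydia 1/20; Martin 1/20; Nora 1/20; Oliver 1/20; Quentin 1/20; Tessa 1/20; Victor 1/20; Winifred 1/20

There is no surviving spouse, so the entire estate passes to Charles's descendants per capita at each generation.
At generation 1 (Diana, Albert, Judith, Edmund, Samuel) there are 5 shares of (1)/5 = 1/5 each.
Living: Albert and Edmund — each takes 1/5.
Deceased: Diana, Judith, and Samuel. Their combined 3/5 is pooled and carried to generation 2.
At generation 2 (Martin, Kenneth, Fiona, Tessa, Lydia, Isaac, Victor, Quentin, Nora, Winifred, Harriet, Oliver) there are 12 shares of (3/5)/12 = 1/20 each.
Living: Martin, Kenneth, Fiona, Tessa, Lydia, Isaac, Victor, Quentin, Nora, Winifred, Harriet, and Oliver — each takes 1/20.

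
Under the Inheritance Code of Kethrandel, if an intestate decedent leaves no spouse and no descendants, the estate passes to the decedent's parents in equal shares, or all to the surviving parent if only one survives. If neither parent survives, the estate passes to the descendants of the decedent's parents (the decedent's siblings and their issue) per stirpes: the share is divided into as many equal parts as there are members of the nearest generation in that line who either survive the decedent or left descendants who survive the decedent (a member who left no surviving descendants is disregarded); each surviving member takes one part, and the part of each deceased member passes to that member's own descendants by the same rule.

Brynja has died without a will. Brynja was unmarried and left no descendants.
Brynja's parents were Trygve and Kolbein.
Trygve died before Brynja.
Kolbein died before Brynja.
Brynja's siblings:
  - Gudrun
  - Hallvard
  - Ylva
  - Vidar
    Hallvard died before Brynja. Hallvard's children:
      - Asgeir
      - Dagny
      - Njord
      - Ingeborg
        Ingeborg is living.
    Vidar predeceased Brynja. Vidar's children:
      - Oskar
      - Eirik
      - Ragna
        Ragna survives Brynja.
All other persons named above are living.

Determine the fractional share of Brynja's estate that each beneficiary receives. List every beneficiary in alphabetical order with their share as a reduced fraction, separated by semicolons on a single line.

Asgeir 1/16; Dagny 1/16; Eirik 1/12; Gudrun 1/4; Ingeborg 1/16; Njord 1/16; Oskar 1/12; Ragna 1/12; Ylva 1/4

Neither parent survives and there are no descendants, so the estate passes to Brynja's siblings and their issue per stirpes.
The estate is divided into 4 equal shares of 1/4 among Gudrun, Hallvard, Ylva, Vidar.
Gudrun is living and takes 1/4.
Hallvard predeceased; the 1/4 allotted to Hallvard's branch passes to Hallvard's issue by representation.
The 1/4 is divided into 4 equal shares of 1/16 among Asgeir, Dagny, Njord, Ingeborg.
Asgeir is living and takes 1/16.
Dagny is living and takes 1/16.
Njord is living and takes 1/16.
Ingeborg is living and takes 1/16.
Ylva is living and takes 1/4.
Vidar predeceased; the 1/4 allotted to Vidar's branch passes to Vidar's issue by representation.
The 1/4 is divided into 3 equal shares of 1/12 among Oskar, Eirik, Ragna.
Oskar is living and takes 1/12.
Eirik is living and takes 1/12.
Ragna is living and takes 1/12.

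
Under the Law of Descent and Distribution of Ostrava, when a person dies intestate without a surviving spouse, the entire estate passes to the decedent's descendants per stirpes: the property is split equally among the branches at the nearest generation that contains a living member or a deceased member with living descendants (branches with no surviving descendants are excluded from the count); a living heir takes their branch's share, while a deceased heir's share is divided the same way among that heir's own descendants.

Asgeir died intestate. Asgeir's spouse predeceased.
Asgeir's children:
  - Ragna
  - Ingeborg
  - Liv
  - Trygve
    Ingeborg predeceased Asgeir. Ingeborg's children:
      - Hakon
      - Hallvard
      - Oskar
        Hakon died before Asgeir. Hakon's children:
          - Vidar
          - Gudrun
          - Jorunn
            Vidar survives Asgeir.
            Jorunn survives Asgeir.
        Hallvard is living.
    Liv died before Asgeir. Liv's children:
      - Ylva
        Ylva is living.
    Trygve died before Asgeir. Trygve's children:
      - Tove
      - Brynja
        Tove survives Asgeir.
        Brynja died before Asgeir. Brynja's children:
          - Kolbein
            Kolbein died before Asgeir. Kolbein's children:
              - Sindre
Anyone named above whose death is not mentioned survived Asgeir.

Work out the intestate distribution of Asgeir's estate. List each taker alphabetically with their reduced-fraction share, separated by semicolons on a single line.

There is no surviving spouse, so the entire estate passes to Asgeir's descendants per stirpes.
The estate is divided into 4 equal shares of 1/4 among Ragna, Ingeborg, Liv, Trygve.
Ragna is living and takes 1/4.
Ingeborg predeceased; the 1/4 allotted to Ingeborg's branch passes to Ingeborg's issue by representation.
The 1/4 is divided into 3 equal shares of 1/12 among Hakon, Hallvard, Oskar.
Hakon predeceased; the 1/12 allotted to Hakon's branch passes to Hakon's issue by representation.
The 1/12 is divided into 3 equal shares of 1/36 among Vidar, Gudrun, Jorunn.
Vidar is living and takes 1/36.
Gudrun is living and takes 1/36.
Jorunn is living and takes 1/36.
Hallvard is living and takes 1/12.
Oskar is living and takes 1/12.
Liv predeceased; the 1/4 allotted to Liv's branch passes to Liv's issue by representation.
Ylva is the sole taker at this level and receives the full 1/4.
Trygve predeceased; the 1/4 allotted to Trygve's branch passes to Trygve's issue by representation.
The 1/4 is divided into 2 equal shares of 1/8 among Tove, Brynja.
Tove is living and takes 1/8.
Brynja predeceased; the 1/8 allotted to Brynja's branch passes to Brynja's issue by representation.
Kolbein's line is the sole branch at this level, so the full 1/8 passes to Kolbein's issue by representation.
Sindre is the sole taker at this level and receives the full 1/8.

Gudrun 1/36; Hallvard 1/12; Jorunn 1/36; Oskar 1/12; Ragna 1/4; Sindre 1/8; Tove 1/8; Vidar 1/36; Ylva 1/4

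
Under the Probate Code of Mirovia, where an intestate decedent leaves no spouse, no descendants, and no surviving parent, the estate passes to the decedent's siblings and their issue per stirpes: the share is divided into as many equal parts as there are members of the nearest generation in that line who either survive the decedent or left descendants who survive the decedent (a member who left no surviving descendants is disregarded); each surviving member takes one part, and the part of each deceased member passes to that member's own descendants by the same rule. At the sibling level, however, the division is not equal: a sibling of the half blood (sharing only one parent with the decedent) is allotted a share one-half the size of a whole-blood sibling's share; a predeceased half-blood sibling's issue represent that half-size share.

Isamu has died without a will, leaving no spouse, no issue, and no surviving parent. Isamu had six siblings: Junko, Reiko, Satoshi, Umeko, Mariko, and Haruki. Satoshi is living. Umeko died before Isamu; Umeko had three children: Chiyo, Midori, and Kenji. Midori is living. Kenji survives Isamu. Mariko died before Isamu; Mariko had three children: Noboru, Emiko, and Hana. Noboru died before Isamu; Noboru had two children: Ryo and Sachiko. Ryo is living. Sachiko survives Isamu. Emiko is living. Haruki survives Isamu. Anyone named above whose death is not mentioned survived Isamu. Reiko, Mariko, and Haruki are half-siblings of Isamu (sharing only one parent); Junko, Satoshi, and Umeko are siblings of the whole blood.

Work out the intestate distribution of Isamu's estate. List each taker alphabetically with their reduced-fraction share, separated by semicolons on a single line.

Chiyo 2/27; Emiko 1/27; Hana 1/27; Haruki 1/9; Junko 2/9; Kenji 2/27; Midori 2/27; Reiko 1/9; Ryo 1/54; Sachiko 1/54; Satoshi 2/9

No spouse, descendants, or parent survives, so the estate passes to Isamu's siblings per stirpes.
Half-blood siblings count for one-half the weight of whole-blood siblings at the initial division.
Dividing 1 in proportion to weights (total weight 9/2): Junko (weight 1) → 2/9; Reiko (weight 1/2) → 1/9; Satoshi (weight 1) → 2/9; Umeko (weight 1) → 2/9; Mariko (weight 1/2) → 1/9; Haruki (weight 1/2) → 1/9.
Junko is living and takes 2/9.
Reiko is living and takes 1/9.
Satoshi is living and takes 2/9.
Umeko predeceased; the 2/9 allotted to Umeko's branch passes to Umeko's issue by representation.
The 2/9 is divided into 3 equal shares of 2/27 among Chiyo, Midori, Kenji.
Chiyo is living and takes 2/27.
Midori is living and takes 2/27.
Kenji is living and takes 2/27.
Mariko predeceased; the 1/9 allotted to Mariko's branch passes to Mariko's issue by representation.
The 1/9 is divided into 3 equal shares of 1/27 among Noboru, Emiko, Hana.
Noboru predeceased; the 1/27 allotted to Noboru's branch passes to Noboru's issue by representation.
The 1/27 is divided into 2 equal shares of 1/54 among Ryo, Sachiko.
Ryo is living and takes 1/54.
Sachiko is living and takes 1/54.
Emiko is living and takes 1/27.
Hana is living and takes 1/27.
Haruki is living and takes 1/9.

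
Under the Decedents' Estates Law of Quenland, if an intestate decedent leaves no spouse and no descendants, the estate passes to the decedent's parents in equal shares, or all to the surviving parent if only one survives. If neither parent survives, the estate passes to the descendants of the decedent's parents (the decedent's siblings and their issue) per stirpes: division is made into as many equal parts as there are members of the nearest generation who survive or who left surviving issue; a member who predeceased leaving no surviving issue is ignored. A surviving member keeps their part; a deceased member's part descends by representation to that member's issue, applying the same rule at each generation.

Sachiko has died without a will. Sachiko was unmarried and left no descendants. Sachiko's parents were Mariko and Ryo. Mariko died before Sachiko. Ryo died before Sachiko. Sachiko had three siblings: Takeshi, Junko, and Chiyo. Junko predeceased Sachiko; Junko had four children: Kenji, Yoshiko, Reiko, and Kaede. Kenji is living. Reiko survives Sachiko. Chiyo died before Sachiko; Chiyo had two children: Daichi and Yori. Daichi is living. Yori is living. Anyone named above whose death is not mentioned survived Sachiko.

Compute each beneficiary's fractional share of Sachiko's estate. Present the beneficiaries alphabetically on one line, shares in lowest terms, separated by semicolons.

Neither parent survives and there are no descendants, so the estate passes to Sachiko's siblings and their issue per stirpes.
The estate is divided into 3 equal shares of 1/3 among Takeshi, Junko, Chiyo.
Takeshi is living and takes 1/3.
Junko predeceased; the 1/3 allotted to Junko's branch passes to Junko's issue by representation.
The 1/3 is divided into 4 equal shares of 1/12 among Kenji, Yoshiko, Reiko, Kaede.
Kenji is living and takes 1/12.
Yoshiko is living and takes 1/12.
Reiko is living and takes 1/12.
Kaede is living and takes 1/12.
Chiyo predeceased; the 1/3 allotted to Chiyo's branch passes to Chiyo's issue by representation.
The 1/3 is divided into 2 equal shares of 1/6 among Daichi, Yori.
Daichi is living and takes 1/6.
Yori is living and takes 1/6.

Daichi 1/6; Kaede 1/12; Kenji 1/12; Reiko 1/12; Takeshi 1/3; Yori 1/6; Yoshiko 1/12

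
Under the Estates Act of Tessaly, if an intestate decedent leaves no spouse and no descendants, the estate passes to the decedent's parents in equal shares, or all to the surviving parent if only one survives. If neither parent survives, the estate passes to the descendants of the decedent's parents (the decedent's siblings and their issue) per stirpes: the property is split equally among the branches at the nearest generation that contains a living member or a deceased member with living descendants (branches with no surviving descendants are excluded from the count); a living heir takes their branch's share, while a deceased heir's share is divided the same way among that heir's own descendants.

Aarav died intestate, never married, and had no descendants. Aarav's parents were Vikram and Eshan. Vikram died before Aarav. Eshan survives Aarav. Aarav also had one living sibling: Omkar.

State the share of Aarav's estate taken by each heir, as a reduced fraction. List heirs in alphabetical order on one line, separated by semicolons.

Only one parent, Eshan, survives, so Eshan takes the entire estate. The siblings take nothing because a surviving parent has priority.

Eshan 1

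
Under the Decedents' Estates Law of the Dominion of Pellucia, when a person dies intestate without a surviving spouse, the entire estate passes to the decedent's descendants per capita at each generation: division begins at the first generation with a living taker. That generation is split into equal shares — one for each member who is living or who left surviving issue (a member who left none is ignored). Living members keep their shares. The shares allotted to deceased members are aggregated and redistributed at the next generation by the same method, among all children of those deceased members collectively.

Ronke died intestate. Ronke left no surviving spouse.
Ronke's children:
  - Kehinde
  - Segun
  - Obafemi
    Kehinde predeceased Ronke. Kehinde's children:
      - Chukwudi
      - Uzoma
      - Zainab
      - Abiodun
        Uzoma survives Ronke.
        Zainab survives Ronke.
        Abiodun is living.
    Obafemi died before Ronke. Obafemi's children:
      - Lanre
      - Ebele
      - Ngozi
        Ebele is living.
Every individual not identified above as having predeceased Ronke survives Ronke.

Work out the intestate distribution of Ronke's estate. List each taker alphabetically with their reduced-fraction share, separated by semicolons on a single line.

There is no surviving spouse, so the entire estate passes to Ronke's descendants per capita at each generation.
At generation 1 (Kehinde, Segun, Obafemi) there are 3 shares of (1)/3 = 1/3 each.
Living: Segun — each takes 1/3.
Deceased: Kehinde and Obafemi. Their combined 2/3 is pooled and carried to generation 2.
At generation 2 (Chukwudi, Uzoma, Zainab, Abiodun, Lanre, Ebele, Ngozi) there are 7 shares of (2/3)/7 = 2/21 each.
Living: Chukwudi, Uzoma, Zainab, Abiodun, Lanre, Ebele, and Ngozi — each takes 2/21.

Abiodun 2/21; Chukwudi 2/21; Ebele 2/21; Lanre 2/21; Ngozi 2/21; Segun 1/3; Uzoma 2/21; Zainab 2/21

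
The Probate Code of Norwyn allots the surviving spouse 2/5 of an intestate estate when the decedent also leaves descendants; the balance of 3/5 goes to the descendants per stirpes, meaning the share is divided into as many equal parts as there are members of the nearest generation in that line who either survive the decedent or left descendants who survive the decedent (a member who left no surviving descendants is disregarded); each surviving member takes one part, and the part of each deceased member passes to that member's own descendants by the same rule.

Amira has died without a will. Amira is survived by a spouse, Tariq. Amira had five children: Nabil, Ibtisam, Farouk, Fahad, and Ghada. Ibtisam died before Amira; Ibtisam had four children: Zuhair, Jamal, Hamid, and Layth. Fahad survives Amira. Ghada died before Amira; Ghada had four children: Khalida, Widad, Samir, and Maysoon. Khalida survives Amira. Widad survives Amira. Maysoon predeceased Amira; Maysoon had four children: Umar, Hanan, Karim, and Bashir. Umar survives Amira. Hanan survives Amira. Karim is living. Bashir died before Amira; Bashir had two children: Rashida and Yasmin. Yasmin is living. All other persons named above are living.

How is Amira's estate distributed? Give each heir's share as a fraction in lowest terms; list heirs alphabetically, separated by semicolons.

Fahad 3/25; Farouk 3/25; Hamid 3/100; Hanan 3/400; Jamal 3/100; Karim 3/400; Khalida 3/100; Layth 3/100; Nabil 3/25; Rashida 3/800; Samir 3/100; Tariq 2/5; Umar 3/400; Widad 3/100; Yasmin 3/800; Zuhair 3/100

Tariq, as surviving spouse, takes 2/5.
The remaining 3/5 passes to Amira's descendants per stirpes.
The 3/5 is divided into 5 equal shares of 3/25 among Nabil, Ibtisam, Farouk, Fahad, Ghada.
Nabil is living and takes 3/25.
Ibtisam predeceased; the 3/25 allotted to Ibtisam's branch passes to Ibtisam's issue by representation.
The 3/25 is divided into 4 equal shares of 3/100 among Zuhair, Jamal, Hamid, Layth.
Zuhair is living and takes 3/100.
Jamal is living and takes 3/100.
Hamid is living and takes 3/100.
Layth is living and takes 3/100.
Farouk is living and takes 3/25.
Fahad is living and takes 3/25.
Ghada predeceased; the 3/25 allotted to Ghada's branch passes to Ghada's issue by representation.
The 3/25 is divided into 4 equal shares of 3/100 among Khalida, Widad, Samir, Maysoon.
Khalida is living and takes 3/100.
Widad is living and takes 3/100.
Samir is living and takes 3/100.
Maysoon predeceased; the 3/100 allotted to Maysoon's branch passes to Maysoon's issue by representation.
The 3/100 is divided into 4 equal shares of 3/400 among Umar, Hanan, Karim, Bashir.
Umar is living and takes 3/400.
Hanan is living and takes 3/400.
Karim is living and takes 3/400.
Bashir predeceased; the 3/400 allotted to Bashir's branch passes to Bashir's issue by representation.
The 3/400 is divided into 2 equal shares of 3/800 among Rashida, Yasmin.
Rashida is living and takes 3/800.
Yasmin is living and takes 3/800.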